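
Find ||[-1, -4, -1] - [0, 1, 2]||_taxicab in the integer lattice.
9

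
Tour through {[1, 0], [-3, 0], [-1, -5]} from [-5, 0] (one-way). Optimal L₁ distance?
13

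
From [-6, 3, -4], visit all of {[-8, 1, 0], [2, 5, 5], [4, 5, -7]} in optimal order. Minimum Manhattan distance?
41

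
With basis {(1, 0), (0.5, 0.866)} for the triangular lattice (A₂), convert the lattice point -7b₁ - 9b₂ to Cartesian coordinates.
(-11.5, -7.794)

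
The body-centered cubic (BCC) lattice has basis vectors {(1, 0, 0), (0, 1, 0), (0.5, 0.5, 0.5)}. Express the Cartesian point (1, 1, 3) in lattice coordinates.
-2b₁ - 2b₂ + 6b₃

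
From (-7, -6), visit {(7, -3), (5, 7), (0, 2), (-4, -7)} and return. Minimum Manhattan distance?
56
(one optimal route: (-7, -6) → (7, -3) → (5, 7) → (0, 2) → (-4, -7) → (-7, -6))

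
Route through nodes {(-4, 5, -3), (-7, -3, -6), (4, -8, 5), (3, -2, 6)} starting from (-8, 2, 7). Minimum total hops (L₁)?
62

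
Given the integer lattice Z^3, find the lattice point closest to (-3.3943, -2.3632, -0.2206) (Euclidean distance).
(-3, -2, 0)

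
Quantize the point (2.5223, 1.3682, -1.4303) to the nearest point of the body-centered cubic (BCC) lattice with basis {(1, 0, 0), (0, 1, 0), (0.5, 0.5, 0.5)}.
(2.5, 1.5, -1.5)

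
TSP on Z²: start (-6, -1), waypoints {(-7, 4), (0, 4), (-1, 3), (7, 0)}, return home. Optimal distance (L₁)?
40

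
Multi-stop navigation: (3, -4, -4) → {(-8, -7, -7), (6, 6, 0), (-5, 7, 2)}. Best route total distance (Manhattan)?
57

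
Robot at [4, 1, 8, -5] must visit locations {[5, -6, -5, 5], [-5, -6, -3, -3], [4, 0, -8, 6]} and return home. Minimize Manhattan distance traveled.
88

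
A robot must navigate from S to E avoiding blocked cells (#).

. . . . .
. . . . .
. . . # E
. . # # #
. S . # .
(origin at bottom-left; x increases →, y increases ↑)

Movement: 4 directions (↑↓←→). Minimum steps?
7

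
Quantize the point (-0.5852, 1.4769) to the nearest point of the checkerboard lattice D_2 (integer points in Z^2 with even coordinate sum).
(-1, 1)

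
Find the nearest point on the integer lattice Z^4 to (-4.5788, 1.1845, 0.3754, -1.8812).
(-5, 1, 0, -2)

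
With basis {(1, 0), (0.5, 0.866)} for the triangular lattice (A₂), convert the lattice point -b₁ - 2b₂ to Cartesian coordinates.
(-2, -1.732)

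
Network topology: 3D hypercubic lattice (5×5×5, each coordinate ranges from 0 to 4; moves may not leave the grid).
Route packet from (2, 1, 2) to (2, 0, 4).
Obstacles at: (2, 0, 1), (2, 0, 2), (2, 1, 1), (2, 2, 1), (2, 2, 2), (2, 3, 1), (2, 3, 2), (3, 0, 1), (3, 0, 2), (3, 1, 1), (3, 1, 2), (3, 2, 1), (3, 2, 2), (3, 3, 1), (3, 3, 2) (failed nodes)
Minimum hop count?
3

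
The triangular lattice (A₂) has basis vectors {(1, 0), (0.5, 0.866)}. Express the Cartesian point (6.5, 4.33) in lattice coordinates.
4b₁ + 5b₂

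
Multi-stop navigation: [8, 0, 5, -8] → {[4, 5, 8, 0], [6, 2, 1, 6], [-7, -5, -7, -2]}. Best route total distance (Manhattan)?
74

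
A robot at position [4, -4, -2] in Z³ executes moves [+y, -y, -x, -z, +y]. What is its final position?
(3, -3, -3)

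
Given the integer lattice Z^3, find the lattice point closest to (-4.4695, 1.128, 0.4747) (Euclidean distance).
(-4, 1, 0)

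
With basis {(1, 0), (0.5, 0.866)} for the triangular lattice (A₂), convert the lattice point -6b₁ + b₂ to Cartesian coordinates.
(-5.5, 0.866)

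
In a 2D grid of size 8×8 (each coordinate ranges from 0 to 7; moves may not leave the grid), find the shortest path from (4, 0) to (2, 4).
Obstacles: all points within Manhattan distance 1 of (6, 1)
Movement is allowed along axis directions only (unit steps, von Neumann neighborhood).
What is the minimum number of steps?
6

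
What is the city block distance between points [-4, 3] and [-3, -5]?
9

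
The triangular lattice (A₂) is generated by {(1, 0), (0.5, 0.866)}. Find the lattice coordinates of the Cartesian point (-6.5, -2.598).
-5b₁ - 3b₂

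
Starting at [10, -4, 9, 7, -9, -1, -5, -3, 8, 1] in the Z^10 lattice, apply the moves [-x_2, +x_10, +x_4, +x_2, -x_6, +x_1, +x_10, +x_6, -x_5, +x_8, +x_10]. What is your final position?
(11, -4, 9, 8, -10, -1, -5, -2, 8, 4)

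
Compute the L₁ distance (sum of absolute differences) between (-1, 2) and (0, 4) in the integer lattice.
3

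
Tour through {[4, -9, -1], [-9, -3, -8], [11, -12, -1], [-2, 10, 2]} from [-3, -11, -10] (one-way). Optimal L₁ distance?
84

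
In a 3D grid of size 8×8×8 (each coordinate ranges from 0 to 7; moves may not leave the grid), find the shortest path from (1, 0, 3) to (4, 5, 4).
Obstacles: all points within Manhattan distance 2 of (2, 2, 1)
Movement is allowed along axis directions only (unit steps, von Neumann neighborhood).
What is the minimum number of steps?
9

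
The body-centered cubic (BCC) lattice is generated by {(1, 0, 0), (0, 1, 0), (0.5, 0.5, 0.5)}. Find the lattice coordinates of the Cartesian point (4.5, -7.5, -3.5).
8b₁ - 4b₂ - 7b₃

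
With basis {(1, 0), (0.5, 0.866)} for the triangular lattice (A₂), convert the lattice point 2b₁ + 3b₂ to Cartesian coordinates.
(3.5, 2.598)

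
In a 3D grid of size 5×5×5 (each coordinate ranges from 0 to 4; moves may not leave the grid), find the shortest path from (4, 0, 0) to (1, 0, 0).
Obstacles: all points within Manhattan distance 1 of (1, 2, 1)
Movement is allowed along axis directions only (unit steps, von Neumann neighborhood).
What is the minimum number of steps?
3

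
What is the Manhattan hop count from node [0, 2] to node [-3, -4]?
9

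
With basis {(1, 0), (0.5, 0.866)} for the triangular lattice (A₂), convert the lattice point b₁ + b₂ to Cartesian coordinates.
(1.5, 0.866)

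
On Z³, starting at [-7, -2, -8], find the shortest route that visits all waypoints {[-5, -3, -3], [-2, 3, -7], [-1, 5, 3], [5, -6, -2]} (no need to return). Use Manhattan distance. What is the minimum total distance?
56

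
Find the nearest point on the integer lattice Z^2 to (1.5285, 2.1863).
(2, 2)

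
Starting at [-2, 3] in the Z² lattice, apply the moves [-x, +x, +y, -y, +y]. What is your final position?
(-2, 4)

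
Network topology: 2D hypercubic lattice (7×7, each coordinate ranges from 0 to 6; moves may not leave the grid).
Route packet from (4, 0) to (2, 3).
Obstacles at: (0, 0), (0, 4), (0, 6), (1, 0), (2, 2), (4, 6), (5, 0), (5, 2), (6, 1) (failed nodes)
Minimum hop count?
5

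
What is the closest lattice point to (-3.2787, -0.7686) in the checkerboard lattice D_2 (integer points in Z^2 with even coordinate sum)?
(-3, -1)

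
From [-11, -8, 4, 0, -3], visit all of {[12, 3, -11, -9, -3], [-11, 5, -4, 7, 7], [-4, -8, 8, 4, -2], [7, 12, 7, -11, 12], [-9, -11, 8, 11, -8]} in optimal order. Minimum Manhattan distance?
193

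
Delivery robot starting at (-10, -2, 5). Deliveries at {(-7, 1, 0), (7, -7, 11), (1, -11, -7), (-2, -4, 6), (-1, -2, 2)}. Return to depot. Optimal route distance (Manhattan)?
98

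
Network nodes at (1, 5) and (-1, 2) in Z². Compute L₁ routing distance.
5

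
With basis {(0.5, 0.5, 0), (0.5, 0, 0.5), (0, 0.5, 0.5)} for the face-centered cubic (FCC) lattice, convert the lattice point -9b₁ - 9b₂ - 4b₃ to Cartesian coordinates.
(-9, -6.5, -6.5)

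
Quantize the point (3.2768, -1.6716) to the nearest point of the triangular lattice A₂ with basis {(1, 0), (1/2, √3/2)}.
(3, -1.732)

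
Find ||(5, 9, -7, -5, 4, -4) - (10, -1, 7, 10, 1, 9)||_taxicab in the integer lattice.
60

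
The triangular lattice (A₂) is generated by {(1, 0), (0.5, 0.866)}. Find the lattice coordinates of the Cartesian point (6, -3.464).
8b₁ - 4b₂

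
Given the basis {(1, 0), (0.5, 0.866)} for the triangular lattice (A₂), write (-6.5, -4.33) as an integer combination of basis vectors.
-4b₁ - 5b₂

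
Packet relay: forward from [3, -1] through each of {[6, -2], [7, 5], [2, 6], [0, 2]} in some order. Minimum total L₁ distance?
24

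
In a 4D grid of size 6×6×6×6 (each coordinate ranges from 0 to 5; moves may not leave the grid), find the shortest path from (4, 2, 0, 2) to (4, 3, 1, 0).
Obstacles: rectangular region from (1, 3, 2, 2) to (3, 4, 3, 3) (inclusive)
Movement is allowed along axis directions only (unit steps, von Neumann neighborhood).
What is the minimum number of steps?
4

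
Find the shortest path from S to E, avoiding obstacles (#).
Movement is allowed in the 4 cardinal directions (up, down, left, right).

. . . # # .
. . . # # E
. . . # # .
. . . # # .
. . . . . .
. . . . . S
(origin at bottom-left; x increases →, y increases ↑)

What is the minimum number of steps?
4
(one shortest path: (5, 0) → (5, 1) → (5, 2) → (5, 3) → (5, 4))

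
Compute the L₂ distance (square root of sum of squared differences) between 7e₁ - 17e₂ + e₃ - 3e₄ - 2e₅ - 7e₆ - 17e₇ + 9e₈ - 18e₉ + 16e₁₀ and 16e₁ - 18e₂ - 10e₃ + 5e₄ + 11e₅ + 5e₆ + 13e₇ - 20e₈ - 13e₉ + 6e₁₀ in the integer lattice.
49.4571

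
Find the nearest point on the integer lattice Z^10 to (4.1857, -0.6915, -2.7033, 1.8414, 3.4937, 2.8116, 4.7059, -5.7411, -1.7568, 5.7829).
(4, -1, -3, 2, 3, 3, 5, -6, -2, 6)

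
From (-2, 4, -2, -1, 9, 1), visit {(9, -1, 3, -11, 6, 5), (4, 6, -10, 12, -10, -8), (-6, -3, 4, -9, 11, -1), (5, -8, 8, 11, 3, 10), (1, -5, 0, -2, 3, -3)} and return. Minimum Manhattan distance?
252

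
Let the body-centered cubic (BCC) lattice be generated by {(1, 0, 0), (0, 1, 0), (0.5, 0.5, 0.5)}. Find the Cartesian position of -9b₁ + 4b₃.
(-7, 2, 2)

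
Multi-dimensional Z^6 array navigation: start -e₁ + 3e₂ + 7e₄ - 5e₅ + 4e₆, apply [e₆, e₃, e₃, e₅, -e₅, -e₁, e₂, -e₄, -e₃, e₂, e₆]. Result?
(-2, 5, 1, 6, -5, 6)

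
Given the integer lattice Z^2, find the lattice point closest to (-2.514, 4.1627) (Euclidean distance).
(-3, 4)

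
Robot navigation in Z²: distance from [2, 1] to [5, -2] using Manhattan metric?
6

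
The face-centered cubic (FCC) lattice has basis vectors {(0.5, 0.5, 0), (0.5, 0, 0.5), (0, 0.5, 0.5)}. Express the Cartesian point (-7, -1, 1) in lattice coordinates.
-9b₁ - 5b₂ + 7b₃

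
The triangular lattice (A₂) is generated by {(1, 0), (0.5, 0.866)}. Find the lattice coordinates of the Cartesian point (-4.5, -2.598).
-3b₁ - 3b₂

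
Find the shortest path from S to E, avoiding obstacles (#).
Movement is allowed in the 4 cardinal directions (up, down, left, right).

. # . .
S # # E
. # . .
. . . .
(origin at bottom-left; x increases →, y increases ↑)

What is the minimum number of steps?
7
(one shortest path: (0, 2) → (0, 1) → (0, 0) → (1, 0) → (2, 0) → (3, 0) → (3, 1) → (3, 2))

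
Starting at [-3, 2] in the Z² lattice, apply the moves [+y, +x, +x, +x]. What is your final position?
(0, 3)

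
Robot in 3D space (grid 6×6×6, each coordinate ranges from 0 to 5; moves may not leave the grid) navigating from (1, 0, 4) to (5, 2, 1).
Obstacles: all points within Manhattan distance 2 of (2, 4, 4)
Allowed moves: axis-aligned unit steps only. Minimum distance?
9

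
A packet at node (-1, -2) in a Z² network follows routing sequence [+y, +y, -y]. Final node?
(-1, -1)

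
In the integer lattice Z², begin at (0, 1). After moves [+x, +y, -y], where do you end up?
(1, 1)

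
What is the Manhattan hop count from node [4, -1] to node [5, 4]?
6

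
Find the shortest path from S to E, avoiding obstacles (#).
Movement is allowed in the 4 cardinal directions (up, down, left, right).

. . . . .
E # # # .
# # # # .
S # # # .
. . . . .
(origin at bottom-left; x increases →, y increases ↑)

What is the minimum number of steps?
14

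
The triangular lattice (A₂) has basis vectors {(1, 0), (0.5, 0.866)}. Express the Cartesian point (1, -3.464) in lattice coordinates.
3b₁ - 4b₂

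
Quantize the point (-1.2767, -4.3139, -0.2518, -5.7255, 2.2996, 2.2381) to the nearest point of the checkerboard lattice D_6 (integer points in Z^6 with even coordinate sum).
(-1, -5, 0, -6, 2, 2)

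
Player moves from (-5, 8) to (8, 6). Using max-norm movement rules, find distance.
13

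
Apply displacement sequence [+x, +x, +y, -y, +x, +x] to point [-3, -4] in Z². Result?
(1, -4)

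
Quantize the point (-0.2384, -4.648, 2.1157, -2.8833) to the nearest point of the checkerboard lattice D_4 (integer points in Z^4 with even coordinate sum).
(0, -5, 2, -3)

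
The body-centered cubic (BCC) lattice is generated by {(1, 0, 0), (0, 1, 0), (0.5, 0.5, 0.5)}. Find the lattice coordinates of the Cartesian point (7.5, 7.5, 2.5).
5b₁ + 5b₂ + 5b₃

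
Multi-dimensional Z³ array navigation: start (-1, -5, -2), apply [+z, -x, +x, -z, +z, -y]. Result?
(-1, -6, -1)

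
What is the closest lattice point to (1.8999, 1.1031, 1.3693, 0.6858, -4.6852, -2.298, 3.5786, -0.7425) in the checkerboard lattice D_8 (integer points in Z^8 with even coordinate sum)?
(2, 1, 1, 1, -5, -2, 3, -1)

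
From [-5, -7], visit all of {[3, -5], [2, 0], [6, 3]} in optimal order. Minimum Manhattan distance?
23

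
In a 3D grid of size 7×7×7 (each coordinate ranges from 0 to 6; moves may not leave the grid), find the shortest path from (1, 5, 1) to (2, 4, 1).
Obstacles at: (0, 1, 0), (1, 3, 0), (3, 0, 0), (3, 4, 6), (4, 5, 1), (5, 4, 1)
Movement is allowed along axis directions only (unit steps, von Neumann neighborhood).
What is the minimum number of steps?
2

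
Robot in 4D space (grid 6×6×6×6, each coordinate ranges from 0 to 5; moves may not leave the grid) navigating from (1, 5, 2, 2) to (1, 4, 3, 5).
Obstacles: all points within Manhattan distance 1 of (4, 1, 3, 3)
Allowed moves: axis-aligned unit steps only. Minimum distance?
5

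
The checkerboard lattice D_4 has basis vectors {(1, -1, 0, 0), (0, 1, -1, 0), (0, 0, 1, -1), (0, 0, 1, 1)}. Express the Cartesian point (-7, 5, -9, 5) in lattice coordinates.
-7b₁ - 2b₂ - 8b₃ - 3b₄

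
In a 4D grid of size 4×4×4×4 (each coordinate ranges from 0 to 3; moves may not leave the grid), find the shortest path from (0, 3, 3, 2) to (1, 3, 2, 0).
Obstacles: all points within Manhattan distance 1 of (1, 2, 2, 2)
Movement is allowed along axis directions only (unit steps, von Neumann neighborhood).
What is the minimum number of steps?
4
(one shortest path: (0, 3, 3, 2) → (1, 3, 3, 2) → (1, 3, 3, 1) → (1, 3, 2, 1) → (1, 3, 2, 0))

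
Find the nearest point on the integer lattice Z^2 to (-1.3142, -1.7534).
(-1, -2)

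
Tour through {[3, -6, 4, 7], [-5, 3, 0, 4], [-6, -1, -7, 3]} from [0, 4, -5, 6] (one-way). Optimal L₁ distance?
53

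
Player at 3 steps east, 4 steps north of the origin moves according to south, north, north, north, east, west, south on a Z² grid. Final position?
(3, 5)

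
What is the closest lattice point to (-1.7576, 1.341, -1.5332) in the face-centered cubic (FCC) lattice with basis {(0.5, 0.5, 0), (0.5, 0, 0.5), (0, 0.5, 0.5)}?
(-2, 1.5, -1.5)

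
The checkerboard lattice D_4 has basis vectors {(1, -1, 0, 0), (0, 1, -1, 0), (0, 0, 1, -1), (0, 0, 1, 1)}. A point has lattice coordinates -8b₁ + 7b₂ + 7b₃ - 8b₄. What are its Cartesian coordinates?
(-8, 15, -8, -15)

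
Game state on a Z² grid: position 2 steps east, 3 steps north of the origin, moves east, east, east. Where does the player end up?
(5, 3)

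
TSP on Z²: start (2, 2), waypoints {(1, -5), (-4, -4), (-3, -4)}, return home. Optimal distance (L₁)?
26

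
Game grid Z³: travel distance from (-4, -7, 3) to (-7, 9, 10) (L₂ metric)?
17.72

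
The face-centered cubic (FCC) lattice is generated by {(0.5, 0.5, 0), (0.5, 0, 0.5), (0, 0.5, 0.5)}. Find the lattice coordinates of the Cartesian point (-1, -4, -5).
-2b₂ - 8b₃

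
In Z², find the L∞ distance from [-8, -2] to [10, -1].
18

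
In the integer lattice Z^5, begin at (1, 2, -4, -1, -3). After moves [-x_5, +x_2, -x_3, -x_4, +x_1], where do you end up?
(2, 3, -5, -2, -4)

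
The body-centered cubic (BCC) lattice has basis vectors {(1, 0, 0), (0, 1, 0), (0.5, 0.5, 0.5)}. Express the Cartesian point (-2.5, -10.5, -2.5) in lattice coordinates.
-8b₂ - 5b₃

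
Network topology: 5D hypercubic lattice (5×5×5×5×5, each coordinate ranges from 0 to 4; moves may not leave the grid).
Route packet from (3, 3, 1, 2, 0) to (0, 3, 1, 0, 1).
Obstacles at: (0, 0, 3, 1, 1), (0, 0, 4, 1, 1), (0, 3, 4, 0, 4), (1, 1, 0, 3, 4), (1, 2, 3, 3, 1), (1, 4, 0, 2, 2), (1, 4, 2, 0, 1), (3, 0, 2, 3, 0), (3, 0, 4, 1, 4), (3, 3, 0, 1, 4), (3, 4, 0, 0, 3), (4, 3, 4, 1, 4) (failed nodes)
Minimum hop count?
6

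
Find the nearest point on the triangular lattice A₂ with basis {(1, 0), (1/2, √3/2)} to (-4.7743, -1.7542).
(-5, -1.732)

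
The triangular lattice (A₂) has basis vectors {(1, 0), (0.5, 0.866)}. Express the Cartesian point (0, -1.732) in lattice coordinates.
b₁ - 2b₂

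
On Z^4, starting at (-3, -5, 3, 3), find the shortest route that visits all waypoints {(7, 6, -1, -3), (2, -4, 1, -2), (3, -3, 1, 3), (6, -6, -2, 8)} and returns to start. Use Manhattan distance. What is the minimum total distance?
80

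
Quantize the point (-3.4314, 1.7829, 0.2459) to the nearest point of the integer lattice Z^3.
(-3, 2, 0)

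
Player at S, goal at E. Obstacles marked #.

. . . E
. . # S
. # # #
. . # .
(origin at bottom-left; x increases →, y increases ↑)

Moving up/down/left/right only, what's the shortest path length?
1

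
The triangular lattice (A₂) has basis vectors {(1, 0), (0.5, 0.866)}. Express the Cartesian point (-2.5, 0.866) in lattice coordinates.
-3b₁ + b₂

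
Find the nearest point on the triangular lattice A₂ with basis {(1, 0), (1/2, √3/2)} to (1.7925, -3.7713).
(2, -3.464)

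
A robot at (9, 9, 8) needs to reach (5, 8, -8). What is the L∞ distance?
16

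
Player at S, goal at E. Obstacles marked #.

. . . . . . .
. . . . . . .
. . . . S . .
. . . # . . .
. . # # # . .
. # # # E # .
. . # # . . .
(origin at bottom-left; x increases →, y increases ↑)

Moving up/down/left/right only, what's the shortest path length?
9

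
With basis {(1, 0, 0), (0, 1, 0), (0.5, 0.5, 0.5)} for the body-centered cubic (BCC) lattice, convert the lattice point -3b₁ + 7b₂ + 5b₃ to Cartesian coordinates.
(-0.5, 9.5, 2.5)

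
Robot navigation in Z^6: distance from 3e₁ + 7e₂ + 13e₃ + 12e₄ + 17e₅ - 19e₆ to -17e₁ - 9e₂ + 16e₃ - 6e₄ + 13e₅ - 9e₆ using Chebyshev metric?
20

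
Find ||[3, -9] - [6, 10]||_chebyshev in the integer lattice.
19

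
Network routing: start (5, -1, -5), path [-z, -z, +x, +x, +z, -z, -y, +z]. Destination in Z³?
(7, -2, -6)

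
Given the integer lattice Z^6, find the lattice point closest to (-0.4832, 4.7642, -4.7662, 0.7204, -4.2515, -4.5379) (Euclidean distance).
(0, 5, -5, 1, -4, -5)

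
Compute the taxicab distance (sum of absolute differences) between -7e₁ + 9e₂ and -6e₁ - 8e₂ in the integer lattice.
18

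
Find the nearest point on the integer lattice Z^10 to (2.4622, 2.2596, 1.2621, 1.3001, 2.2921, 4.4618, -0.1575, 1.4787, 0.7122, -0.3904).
(2, 2, 1, 1, 2, 4, 0, 1, 1, 0)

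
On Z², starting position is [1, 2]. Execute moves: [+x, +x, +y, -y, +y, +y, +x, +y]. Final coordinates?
(4, 5)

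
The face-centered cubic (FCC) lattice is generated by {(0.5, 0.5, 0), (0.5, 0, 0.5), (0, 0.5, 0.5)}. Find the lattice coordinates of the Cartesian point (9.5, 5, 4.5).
10b₁ + 9b₂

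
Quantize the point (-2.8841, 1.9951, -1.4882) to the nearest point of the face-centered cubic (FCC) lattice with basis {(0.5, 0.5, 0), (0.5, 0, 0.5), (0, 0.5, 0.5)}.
(-2.5, 2, -1.5)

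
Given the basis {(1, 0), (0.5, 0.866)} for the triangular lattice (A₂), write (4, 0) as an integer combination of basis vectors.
4b₁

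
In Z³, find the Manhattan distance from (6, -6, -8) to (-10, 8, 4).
42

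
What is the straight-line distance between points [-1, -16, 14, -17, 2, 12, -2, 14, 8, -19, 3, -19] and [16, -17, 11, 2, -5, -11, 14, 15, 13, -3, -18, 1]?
51.1566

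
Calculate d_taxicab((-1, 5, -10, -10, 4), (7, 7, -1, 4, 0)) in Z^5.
37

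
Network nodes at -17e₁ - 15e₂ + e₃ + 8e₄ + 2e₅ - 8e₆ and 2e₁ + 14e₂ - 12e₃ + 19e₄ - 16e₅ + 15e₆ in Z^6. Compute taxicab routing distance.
113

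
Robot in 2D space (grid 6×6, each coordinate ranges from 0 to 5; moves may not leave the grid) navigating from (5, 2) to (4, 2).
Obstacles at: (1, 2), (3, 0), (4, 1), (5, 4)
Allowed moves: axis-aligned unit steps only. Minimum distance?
1
(one shortest path: (5, 2) → (4, 2))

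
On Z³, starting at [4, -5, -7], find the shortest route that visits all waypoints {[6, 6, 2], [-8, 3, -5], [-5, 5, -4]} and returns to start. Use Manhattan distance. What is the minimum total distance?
68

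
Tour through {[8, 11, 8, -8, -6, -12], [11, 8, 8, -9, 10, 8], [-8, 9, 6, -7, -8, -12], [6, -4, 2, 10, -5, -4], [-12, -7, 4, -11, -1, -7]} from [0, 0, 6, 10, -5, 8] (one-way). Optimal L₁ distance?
181
(one optimal route: (0, 0, 6, 10, -5, 8) → (6, -4, 2, 10, -5, -4) → (-12, -7, 4, -11, -1, -7) → (-8, 9, 6, -7, -8, -12) → (8, 11, 8, -8, -6, -12) → (11, 8, 8, -9, 10, 8))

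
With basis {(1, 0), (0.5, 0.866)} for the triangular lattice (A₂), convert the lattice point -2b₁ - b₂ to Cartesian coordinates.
(-2.5, -0.866)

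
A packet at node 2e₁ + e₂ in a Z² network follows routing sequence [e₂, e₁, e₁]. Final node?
(4, 2)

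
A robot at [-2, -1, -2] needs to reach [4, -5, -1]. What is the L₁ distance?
11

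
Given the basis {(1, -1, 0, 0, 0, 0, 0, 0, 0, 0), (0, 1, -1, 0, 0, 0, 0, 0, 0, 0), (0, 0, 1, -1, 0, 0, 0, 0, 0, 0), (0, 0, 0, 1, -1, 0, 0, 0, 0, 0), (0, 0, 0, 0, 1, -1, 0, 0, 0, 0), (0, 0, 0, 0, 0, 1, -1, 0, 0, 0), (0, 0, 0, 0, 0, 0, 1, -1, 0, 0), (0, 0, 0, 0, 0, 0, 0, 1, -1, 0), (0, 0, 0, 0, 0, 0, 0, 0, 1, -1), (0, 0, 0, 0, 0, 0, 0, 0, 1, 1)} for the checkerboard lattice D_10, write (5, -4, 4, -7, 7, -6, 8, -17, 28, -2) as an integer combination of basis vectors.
5b₁ + b₂ + 5b₃ - 2b₄ + 5b₅ - b₆ + 7b₇ - 10b₈ + 10b₉ + 8b₁₀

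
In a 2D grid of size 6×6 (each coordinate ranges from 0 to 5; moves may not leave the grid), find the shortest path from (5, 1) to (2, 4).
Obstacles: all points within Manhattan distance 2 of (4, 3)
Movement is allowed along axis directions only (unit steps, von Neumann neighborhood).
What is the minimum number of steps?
10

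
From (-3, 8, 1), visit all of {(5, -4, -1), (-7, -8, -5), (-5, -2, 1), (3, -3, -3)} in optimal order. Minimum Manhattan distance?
48
(one optimal route: (-3, 8, 1) → (-5, -2, 1) → (5, -4, -1) → (3, -3, -3) → (-7, -8, -5))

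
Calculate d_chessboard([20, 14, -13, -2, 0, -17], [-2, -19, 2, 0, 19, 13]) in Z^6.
33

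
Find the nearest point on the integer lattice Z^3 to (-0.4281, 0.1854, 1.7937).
(0, 0, 2)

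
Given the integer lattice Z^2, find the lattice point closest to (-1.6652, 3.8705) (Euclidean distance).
(-2, 4)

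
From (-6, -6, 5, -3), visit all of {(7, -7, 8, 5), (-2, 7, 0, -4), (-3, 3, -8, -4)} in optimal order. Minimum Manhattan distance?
78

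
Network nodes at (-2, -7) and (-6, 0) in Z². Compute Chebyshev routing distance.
7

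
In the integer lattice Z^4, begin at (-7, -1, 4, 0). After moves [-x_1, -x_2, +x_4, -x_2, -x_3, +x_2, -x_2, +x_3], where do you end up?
(-8, -3, 4, 1)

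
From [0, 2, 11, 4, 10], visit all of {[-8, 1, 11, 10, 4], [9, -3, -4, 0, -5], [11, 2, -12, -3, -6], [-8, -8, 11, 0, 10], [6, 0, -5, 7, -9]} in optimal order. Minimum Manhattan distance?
131
(one optimal route: (0, 2, 11, 4, 10) → (-8, -8, 11, 0, 10) → (-8, 1, 11, 10, 4) → (6, 0, -5, 7, -9) → (9, -3, -4, 0, -5) → (11, 2, -12, -3, -6))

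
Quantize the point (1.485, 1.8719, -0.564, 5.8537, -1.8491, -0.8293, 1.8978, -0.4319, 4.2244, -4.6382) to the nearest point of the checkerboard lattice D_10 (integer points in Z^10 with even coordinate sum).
(1, 2, -1, 6, -2, -1, 2, 0, 4, -5)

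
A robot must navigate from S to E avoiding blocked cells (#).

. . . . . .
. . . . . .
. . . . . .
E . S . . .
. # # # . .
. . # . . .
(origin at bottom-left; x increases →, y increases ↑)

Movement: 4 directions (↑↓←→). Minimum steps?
2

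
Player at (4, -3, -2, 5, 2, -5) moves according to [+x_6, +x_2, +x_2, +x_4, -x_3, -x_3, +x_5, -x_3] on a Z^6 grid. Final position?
(4, -1, -5, 6, 3, -4)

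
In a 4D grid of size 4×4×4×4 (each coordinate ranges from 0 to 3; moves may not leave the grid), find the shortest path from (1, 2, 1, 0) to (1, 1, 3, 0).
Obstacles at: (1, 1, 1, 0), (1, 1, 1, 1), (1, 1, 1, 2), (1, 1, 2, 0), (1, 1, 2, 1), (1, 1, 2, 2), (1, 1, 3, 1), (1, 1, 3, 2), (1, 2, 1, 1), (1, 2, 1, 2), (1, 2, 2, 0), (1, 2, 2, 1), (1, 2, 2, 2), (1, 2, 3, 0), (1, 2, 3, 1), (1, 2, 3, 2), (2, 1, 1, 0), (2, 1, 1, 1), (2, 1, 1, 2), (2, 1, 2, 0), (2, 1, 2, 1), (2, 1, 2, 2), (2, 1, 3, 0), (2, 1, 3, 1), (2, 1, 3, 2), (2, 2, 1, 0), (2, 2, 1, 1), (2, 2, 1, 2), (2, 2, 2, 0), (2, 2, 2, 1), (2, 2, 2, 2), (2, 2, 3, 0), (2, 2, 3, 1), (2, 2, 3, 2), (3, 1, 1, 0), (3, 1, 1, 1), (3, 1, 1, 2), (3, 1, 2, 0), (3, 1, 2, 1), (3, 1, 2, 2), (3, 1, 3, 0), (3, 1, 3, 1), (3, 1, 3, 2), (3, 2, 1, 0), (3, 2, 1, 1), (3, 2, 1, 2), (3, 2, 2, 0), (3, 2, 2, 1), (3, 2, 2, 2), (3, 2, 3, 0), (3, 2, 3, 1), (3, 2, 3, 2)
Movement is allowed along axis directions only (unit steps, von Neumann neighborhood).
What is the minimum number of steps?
5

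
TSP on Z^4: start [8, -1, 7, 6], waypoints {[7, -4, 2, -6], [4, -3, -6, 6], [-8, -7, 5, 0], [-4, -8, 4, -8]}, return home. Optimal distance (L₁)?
106
(one optimal route: (8, -1, 7, 6) → (7, -4, 2, -6) → (-4, -8, 4, -8) → (-8, -7, 5, 0) → (4, -3, -6, 6) → (8, -1, 7, 6))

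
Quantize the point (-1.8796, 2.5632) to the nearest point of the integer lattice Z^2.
(-2, 3)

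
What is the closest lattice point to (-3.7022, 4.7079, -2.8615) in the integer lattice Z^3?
(-4, 5, -3)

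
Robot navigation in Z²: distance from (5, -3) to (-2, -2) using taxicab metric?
8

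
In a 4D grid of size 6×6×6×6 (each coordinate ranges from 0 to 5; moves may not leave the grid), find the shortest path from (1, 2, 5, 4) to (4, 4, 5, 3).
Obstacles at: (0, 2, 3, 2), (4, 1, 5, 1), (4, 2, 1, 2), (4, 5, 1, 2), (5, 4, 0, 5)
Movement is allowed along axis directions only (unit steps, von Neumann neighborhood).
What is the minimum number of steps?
6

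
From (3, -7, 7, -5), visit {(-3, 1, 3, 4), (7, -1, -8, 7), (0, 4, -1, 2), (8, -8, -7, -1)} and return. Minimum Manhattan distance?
104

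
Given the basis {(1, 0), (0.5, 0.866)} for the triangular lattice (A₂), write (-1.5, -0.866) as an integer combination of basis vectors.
-b₁ - b₂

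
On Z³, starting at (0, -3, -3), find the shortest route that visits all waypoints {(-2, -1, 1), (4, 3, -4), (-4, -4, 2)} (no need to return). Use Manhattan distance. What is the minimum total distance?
31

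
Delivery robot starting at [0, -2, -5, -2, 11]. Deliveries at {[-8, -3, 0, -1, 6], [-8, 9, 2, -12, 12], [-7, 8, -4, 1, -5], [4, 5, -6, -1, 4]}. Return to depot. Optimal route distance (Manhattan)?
136
(one optimal route: (0, -2, -5, -2, 11) → (-8, -3, 0, -1, 6) → (-8, 9, 2, -12, 12) → (-7, 8, -4, 1, -5) → (4, 5, -6, -1, 4) → (0, -2, -5, -2, 11))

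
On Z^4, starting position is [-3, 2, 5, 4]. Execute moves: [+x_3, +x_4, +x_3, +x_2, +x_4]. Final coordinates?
(-3, 3, 7, 6)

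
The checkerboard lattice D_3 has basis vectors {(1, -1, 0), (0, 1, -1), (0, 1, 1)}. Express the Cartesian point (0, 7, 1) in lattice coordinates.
3b₂ + 4b₃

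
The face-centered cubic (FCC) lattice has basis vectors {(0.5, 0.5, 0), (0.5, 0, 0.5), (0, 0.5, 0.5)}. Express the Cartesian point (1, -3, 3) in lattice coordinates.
-5b₁ + 7b₂ - b₃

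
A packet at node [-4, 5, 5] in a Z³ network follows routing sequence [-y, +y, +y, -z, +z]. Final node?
(-4, 6, 5)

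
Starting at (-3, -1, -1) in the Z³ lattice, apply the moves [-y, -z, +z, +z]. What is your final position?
(-3, -2, 0)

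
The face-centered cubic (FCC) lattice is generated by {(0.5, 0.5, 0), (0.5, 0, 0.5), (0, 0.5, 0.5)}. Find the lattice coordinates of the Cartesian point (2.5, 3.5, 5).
b₁ + 4b₂ + 6b₃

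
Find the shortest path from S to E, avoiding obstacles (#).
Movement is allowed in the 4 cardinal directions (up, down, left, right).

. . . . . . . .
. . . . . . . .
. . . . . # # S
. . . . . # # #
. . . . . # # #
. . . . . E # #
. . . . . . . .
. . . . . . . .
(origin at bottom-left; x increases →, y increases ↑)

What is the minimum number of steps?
9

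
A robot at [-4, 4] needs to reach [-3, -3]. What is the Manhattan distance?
8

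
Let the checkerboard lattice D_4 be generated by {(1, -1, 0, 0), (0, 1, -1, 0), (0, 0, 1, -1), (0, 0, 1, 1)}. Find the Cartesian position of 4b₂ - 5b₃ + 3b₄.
(0, 4, -6, 8)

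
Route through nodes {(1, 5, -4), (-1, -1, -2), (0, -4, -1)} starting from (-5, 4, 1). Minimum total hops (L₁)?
27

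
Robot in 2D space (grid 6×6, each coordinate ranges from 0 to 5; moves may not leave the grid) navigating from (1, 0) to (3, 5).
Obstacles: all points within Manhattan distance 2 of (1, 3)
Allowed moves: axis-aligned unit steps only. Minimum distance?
9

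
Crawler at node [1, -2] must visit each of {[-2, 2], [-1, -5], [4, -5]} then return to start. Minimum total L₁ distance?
26
(one optimal route: (1, -2) → (-2, 2) → (-1, -5) → (4, -5) → (1, -2))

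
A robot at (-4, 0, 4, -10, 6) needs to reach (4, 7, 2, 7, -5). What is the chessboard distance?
17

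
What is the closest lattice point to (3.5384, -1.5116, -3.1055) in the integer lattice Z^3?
(4, -2, -3)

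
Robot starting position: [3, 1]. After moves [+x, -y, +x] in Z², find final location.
(5, 0)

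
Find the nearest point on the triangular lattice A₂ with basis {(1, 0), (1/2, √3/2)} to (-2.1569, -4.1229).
(-2.5, -4.33)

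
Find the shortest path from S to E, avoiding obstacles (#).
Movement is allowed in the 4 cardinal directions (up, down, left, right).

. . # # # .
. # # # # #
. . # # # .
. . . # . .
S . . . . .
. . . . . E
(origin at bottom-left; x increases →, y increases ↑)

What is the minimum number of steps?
6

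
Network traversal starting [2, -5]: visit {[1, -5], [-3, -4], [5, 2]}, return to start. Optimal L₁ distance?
30
(one optimal route: (2, -5) → (1, -5) → (-3, -4) → (5, 2) → (2, -5))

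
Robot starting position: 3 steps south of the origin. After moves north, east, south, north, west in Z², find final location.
(0, -2)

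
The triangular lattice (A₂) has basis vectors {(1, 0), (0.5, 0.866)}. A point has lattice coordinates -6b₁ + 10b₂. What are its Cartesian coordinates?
(-1, 8.66)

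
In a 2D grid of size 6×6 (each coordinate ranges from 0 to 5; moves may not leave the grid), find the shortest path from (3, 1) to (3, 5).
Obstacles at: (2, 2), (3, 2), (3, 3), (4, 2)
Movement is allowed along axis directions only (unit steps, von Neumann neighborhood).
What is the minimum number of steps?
8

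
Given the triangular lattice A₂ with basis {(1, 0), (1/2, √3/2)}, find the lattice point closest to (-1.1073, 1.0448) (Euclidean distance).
(-1.5, 0.866)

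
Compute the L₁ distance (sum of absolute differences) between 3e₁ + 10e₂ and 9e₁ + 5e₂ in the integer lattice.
11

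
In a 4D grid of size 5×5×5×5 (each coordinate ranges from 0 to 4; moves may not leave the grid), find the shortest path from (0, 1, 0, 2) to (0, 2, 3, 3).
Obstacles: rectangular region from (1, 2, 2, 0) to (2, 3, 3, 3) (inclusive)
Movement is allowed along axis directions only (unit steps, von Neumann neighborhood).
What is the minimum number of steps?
5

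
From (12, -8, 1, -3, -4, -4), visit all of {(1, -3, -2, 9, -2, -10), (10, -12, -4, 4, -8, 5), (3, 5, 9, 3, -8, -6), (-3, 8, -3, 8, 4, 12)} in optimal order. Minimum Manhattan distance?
162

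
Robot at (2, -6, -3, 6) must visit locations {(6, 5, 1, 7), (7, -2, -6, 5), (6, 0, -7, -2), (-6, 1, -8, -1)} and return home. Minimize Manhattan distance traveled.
90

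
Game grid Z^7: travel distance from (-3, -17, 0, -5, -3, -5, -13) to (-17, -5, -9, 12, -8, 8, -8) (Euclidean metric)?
30.4795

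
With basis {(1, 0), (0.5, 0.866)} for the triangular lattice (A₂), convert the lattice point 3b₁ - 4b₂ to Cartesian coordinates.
(1, -3.464)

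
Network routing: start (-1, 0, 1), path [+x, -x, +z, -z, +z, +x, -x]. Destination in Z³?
(-1, 0, 2)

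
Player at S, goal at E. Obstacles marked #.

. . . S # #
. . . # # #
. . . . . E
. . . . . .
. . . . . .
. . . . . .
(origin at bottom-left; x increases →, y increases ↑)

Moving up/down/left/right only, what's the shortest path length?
6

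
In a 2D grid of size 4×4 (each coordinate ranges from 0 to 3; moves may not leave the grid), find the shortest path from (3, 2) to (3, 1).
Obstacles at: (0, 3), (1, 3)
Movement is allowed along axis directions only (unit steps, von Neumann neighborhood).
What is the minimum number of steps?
1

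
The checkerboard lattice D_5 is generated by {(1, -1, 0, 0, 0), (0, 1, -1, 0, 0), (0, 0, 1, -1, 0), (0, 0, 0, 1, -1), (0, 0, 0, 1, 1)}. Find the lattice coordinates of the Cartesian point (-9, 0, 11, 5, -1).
-9b₁ - 9b₂ + 2b₃ + 4b₄ + 3b₅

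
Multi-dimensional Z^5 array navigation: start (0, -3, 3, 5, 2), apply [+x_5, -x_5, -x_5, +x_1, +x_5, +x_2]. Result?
(1, -2, 3, 5, 2)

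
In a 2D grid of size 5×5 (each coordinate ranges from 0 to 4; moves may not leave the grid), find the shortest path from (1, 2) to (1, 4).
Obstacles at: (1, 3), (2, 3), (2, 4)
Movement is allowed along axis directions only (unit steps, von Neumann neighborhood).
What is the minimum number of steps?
4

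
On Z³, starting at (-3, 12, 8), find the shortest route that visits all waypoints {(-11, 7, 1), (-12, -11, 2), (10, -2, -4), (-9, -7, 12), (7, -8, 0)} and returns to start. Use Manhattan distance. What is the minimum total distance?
138
(one optimal route: (-3, 12, 8) → (-11, 7, 1) → (-12, -11, 2) → (-9, -7, 12) → (7, -8, 0) → (10, -2, -4) → (-3, 12, 8))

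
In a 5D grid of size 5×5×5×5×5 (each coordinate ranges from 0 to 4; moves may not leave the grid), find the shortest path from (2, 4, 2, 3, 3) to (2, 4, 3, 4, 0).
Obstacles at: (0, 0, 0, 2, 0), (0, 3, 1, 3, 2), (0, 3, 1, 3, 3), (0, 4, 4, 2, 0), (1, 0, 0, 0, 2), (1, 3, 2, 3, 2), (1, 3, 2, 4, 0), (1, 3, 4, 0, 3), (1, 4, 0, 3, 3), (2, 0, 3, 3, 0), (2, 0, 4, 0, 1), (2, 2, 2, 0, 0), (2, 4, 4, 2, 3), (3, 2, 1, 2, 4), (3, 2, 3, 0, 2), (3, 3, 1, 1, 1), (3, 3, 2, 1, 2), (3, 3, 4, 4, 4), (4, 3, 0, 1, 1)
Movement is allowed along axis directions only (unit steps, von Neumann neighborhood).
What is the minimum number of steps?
5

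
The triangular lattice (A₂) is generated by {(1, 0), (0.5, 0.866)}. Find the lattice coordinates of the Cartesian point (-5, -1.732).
-4b₁ - 2b₂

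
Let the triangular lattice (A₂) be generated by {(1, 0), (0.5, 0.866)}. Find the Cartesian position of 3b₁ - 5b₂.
(0.5, -4.33)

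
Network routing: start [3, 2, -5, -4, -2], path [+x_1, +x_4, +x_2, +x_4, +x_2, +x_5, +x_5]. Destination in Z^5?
(4, 4, -5, -2, 0)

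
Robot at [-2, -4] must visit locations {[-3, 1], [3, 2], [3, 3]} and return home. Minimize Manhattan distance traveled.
26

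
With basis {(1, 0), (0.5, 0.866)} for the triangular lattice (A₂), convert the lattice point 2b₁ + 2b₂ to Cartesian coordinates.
(3, 1.732)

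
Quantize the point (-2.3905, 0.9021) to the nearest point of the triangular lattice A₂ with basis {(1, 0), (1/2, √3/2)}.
(-2.5, 0.866)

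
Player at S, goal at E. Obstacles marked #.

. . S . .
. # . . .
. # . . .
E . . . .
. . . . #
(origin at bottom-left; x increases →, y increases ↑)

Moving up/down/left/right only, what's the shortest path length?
5
(one shortest path: (2, 4) → (1, 4) → (0, 4) → (0, 3) → (0, 2) → (0, 1))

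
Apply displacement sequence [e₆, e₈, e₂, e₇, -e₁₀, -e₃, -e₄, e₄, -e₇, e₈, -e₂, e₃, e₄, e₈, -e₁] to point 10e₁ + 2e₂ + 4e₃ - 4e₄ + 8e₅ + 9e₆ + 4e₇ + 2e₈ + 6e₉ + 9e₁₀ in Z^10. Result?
(9, 2, 4, -3, 8, 10, 4, 5, 6, 8)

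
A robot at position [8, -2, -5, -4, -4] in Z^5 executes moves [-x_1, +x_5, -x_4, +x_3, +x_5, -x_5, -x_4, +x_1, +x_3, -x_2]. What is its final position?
(8, -3, -3, -6, -3)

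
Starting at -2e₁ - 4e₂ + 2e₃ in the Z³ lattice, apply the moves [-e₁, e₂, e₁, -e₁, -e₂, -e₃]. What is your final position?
(-3, -4, 1)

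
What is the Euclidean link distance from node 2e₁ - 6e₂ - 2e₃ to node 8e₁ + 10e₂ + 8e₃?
19.799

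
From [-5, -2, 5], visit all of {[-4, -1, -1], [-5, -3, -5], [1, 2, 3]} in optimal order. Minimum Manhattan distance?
30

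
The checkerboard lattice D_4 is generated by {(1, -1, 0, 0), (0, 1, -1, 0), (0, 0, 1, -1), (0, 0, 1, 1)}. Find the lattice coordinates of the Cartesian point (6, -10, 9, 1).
6b₁ - 4b₂ + 2b₃ + 3b₄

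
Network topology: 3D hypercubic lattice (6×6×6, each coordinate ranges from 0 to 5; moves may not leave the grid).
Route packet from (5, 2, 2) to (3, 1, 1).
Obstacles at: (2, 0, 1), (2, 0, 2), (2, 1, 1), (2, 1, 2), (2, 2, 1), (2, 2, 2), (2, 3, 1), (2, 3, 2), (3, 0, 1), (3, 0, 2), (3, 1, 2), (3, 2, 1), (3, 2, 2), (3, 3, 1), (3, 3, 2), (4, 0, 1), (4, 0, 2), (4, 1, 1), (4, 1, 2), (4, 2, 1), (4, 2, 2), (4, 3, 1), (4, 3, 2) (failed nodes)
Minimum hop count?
6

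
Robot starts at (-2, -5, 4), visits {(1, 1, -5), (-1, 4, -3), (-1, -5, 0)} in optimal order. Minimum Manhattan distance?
24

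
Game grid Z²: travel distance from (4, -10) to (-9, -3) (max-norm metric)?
13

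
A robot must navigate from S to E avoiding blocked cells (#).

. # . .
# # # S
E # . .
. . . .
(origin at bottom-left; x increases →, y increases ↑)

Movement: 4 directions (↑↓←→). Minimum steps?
6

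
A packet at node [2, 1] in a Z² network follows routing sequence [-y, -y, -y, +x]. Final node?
(3, -2)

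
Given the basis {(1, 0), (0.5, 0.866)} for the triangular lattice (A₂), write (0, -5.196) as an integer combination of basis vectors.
3b₁ - 6b₂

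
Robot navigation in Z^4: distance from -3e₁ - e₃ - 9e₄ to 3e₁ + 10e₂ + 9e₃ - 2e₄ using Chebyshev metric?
10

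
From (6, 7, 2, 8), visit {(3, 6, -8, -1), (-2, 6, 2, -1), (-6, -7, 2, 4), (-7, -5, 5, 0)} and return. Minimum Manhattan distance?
98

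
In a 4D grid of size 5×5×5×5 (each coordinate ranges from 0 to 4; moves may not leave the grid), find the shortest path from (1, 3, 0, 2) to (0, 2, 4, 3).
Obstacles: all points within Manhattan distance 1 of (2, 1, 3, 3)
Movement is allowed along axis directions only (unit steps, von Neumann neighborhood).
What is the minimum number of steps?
7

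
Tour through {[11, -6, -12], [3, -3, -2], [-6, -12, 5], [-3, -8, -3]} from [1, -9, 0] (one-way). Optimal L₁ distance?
63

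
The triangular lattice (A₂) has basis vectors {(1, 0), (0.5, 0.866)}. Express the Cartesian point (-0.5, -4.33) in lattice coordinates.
2b₁ - 5b₂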